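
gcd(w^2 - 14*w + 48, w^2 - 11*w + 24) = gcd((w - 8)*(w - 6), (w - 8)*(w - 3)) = w - 8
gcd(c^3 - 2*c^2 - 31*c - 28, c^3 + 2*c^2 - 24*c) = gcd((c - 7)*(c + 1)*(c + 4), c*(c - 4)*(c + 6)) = 1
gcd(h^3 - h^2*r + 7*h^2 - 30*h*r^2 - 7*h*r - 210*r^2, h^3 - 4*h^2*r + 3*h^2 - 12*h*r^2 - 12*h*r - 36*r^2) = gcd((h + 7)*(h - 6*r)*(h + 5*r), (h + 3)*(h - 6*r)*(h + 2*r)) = -h + 6*r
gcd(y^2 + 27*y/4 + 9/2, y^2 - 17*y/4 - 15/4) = y + 3/4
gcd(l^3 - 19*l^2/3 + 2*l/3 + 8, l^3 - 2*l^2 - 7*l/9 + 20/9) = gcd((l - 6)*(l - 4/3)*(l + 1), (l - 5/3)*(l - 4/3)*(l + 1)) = l^2 - l/3 - 4/3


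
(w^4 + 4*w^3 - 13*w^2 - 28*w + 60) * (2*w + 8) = 2*w^5 + 16*w^4 + 6*w^3 - 160*w^2 - 104*w + 480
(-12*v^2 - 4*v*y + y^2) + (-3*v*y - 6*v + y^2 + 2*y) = -12*v^2 - 7*v*y - 6*v + 2*y^2 + 2*y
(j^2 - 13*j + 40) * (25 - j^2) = -j^4 + 13*j^3 - 15*j^2 - 325*j + 1000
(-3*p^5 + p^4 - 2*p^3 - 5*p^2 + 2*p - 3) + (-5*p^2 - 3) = -3*p^5 + p^4 - 2*p^3 - 10*p^2 + 2*p - 6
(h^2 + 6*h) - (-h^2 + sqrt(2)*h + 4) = 2*h^2 - sqrt(2)*h + 6*h - 4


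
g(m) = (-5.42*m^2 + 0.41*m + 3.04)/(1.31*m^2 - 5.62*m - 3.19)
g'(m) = (0.41 - 10.84*m)/(1.31*m^2 - 5.62*m - 3.19) + (5.62 - 2.62*m)*(-5.42*m^2 + 0.41*m + 3.04)/(1.31*m^2 - 5.62*m - 3.19)^2 = (29.9233*m^2 + 26.6148*m + 15.7769)/(1.7161*m^4 - 14.7244*m^3 + 23.2266*m^2 + 35.8556*m + 10.1761)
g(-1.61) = -1.26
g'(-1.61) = 0.59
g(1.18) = 0.50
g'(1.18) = 1.39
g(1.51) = 1.00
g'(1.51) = 1.64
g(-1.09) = -0.86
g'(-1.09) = 1.11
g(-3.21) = -1.91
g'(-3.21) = 0.30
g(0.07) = -0.85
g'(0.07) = 1.39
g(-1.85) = -1.39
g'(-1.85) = 0.50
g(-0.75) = -0.18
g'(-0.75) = 4.07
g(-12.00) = -3.09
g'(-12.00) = 0.06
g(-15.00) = -3.25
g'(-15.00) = 0.04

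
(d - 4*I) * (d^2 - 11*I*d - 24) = d^3 - 15*I*d^2 - 68*d + 96*I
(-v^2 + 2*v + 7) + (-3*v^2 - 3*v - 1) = -4*v^2 - v + 6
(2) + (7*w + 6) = 7*w + 8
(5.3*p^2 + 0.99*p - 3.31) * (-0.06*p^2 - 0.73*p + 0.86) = -0.318*p^4 - 3.9284*p^3 + 4.0339*p^2 + 3.2677*p - 2.8466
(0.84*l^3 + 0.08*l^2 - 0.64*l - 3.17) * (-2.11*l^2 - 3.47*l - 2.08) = -1.7724*l^5 - 3.0836*l^4 - 0.6744*l^3 + 8.7431*l^2 + 12.3311*l + 6.5936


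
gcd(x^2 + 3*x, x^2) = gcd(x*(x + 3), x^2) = x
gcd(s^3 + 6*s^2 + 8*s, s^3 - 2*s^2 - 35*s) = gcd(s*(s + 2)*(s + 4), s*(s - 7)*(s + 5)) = s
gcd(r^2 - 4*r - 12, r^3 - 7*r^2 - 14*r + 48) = 1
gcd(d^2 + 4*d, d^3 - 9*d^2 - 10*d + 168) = d + 4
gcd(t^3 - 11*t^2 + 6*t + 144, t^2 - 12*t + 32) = t - 8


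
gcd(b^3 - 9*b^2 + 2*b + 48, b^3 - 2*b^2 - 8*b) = b + 2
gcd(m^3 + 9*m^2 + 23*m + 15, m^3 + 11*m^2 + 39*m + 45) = m^2 + 8*m + 15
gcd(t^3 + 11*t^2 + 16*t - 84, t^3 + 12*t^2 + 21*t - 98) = t^2 + 5*t - 14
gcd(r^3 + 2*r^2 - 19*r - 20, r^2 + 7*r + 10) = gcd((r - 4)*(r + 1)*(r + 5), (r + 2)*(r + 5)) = r + 5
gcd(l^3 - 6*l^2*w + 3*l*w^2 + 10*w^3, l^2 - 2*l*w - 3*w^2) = l + w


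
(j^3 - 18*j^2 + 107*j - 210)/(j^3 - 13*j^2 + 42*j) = (j - 5)/j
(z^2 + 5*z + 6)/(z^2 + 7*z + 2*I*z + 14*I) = (z^2 + 5*z + 6)/(z^2 + z*(7 + 2*I) + 14*I)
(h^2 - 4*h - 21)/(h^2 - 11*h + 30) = (h^2 - 4*h - 21)/(h^2 - 11*h + 30)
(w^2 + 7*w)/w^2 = (w + 7)/w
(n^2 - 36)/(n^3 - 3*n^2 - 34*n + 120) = (n - 6)/(n^2 - 9*n + 20)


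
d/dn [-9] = 0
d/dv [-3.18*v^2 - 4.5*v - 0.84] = -6.36*v - 4.5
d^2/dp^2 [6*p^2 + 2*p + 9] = 12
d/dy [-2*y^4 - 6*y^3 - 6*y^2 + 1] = 2*y*(-4*y^2 - 9*y - 6)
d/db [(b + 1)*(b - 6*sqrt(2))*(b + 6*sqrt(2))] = 3*b^2 + 2*b - 72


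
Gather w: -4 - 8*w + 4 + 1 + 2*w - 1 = -6*w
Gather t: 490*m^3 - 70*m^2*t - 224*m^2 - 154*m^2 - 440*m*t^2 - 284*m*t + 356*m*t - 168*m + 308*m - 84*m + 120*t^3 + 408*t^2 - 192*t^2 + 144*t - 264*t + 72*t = 490*m^3 - 378*m^2 + 56*m + 120*t^3 + t^2*(216 - 440*m) + t*(-70*m^2 + 72*m - 48)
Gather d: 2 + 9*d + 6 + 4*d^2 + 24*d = 4*d^2 + 33*d + 8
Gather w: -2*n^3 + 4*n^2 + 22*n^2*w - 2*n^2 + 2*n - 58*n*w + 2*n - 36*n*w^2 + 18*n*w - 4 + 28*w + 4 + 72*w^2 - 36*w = -2*n^3 + 2*n^2 + 4*n + w^2*(72 - 36*n) + w*(22*n^2 - 40*n - 8)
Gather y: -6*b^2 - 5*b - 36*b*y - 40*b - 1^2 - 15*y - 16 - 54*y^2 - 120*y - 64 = -6*b^2 - 45*b - 54*y^2 + y*(-36*b - 135) - 81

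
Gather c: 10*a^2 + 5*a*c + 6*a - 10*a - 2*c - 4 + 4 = 10*a^2 - 4*a + c*(5*a - 2)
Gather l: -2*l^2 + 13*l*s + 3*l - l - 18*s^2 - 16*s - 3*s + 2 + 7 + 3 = -2*l^2 + l*(13*s + 2) - 18*s^2 - 19*s + 12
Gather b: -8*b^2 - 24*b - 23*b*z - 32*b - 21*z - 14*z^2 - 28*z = -8*b^2 + b*(-23*z - 56) - 14*z^2 - 49*z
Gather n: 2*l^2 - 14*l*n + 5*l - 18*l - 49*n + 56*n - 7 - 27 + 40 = 2*l^2 - 13*l + n*(7 - 14*l) + 6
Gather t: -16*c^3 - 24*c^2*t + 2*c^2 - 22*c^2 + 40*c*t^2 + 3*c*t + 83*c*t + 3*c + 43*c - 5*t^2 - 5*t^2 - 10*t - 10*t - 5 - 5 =-16*c^3 - 20*c^2 + 46*c + t^2*(40*c - 10) + t*(-24*c^2 + 86*c - 20) - 10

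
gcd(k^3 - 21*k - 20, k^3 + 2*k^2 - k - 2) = k + 1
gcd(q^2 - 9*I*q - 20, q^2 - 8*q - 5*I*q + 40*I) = q - 5*I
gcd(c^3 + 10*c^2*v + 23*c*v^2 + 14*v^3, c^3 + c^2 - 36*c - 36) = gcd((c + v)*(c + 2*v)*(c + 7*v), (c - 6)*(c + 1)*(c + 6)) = 1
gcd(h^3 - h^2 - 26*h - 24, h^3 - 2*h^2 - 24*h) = h^2 - 2*h - 24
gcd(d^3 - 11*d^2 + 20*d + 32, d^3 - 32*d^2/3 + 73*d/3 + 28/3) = d - 4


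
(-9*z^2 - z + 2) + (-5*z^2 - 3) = -14*z^2 - z - 1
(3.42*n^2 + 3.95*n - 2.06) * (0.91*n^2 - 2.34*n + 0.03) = 3.1122*n^4 - 4.4083*n^3 - 11.015*n^2 + 4.9389*n - 0.0618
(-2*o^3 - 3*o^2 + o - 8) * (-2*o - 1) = 4*o^4 + 8*o^3 + o^2 + 15*o + 8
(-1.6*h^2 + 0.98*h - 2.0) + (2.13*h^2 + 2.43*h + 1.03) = 0.53*h^2 + 3.41*h - 0.97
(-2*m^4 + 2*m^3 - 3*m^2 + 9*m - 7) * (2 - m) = 2*m^5 - 6*m^4 + 7*m^3 - 15*m^2 + 25*m - 14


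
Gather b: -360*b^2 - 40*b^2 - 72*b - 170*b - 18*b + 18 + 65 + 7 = -400*b^2 - 260*b + 90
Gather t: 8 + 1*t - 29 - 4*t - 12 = -3*t - 33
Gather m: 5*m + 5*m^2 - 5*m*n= 5*m^2 + m*(5 - 5*n)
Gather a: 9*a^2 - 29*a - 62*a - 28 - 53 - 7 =9*a^2 - 91*a - 88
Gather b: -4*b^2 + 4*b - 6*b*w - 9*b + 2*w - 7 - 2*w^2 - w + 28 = -4*b^2 + b*(-6*w - 5) - 2*w^2 + w + 21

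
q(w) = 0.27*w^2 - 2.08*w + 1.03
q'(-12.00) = -8.56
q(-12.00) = 64.87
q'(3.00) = -0.46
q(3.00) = -2.78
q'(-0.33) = -2.26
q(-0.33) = 1.75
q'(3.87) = 0.01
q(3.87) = -2.98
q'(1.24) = -1.41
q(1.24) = -1.13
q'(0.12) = -2.02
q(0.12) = 0.78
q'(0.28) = -1.93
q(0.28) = 0.47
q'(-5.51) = -5.06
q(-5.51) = 20.69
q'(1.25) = -1.40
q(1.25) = -1.15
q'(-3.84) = -4.15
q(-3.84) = 13.00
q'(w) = 0.54*w - 2.08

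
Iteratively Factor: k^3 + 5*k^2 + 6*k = (k + 3)*(k^2 + 2*k) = k*(k + 3)*(k + 2)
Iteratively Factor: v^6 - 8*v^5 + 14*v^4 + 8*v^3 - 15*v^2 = (v - 5)*(v^5 - 3*v^4 - v^3 + 3*v^2) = v*(v - 5)*(v^4 - 3*v^3 - v^2 + 3*v) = v*(v - 5)*(v - 1)*(v^3 - 2*v^2 - 3*v) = v^2*(v - 5)*(v - 1)*(v^2 - 2*v - 3) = v^2*(v - 5)*(v - 1)*(v + 1)*(v - 3)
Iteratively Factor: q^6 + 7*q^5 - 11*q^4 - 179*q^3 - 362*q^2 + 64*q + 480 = (q + 4)*(q^5 + 3*q^4 - 23*q^3 - 87*q^2 - 14*q + 120) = (q - 5)*(q + 4)*(q^4 + 8*q^3 + 17*q^2 - 2*q - 24) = (q - 5)*(q + 4)^2*(q^3 + 4*q^2 + q - 6) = (q - 5)*(q + 2)*(q + 4)^2*(q^2 + 2*q - 3) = (q - 5)*(q - 1)*(q + 2)*(q + 4)^2*(q + 3)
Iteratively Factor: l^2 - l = (l)*(l - 1)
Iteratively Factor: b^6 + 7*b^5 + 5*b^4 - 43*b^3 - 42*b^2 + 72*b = (b + 3)*(b^5 + 4*b^4 - 7*b^3 - 22*b^2 + 24*b) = (b - 1)*(b + 3)*(b^4 + 5*b^3 - 2*b^2 - 24*b) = (b - 2)*(b - 1)*(b + 3)*(b^3 + 7*b^2 + 12*b) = b*(b - 2)*(b - 1)*(b + 3)*(b^2 + 7*b + 12) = b*(b - 2)*(b - 1)*(b + 3)^2*(b + 4)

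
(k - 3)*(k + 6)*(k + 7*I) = k^3 + 3*k^2 + 7*I*k^2 - 18*k + 21*I*k - 126*I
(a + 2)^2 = a^2 + 4*a + 4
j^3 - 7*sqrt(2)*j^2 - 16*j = j*(j - 8*sqrt(2))*(j + sqrt(2))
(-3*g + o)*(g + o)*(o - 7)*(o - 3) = -3*g^2*o^2 + 30*g^2*o - 63*g^2 - 2*g*o^3 + 20*g*o^2 - 42*g*o + o^4 - 10*o^3 + 21*o^2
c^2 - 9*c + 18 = (c - 6)*(c - 3)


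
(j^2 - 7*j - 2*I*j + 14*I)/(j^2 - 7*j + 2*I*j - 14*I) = (j - 2*I)/(j + 2*I)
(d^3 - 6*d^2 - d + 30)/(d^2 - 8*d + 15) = d + 2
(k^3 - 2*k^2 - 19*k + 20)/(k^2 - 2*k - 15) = (k^2 + 3*k - 4)/(k + 3)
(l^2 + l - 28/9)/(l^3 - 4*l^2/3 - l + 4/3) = (l + 7/3)/(l^2 - 1)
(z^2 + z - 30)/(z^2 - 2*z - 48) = (z - 5)/(z - 8)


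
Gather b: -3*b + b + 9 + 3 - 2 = 10 - 2*b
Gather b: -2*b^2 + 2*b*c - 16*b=-2*b^2 + b*(2*c - 16)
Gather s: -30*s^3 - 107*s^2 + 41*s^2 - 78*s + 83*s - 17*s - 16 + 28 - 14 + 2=-30*s^3 - 66*s^2 - 12*s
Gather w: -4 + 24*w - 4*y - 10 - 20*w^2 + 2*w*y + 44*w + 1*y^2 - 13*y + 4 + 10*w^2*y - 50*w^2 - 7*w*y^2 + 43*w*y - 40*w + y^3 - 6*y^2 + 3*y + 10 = w^2*(10*y - 70) + w*(-7*y^2 + 45*y + 28) + y^3 - 5*y^2 - 14*y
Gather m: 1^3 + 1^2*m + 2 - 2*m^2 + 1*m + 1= -2*m^2 + 2*m + 4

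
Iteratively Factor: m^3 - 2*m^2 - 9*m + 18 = (m - 3)*(m^2 + m - 6) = (m - 3)*(m + 3)*(m - 2)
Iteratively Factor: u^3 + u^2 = (u)*(u^2 + u) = u*(u + 1)*(u)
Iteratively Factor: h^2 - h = (h - 1)*(h)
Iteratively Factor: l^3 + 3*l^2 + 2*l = (l)*(l^2 + 3*l + 2) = l*(l + 1)*(l + 2)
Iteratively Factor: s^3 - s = (s)*(s^2 - 1) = s*(s - 1)*(s + 1)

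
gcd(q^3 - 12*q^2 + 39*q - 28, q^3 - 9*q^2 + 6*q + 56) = q^2 - 11*q + 28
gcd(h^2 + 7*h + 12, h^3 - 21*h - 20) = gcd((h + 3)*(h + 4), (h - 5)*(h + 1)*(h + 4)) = h + 4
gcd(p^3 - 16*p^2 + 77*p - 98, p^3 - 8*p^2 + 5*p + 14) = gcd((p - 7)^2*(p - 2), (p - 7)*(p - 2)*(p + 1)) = p^2 - 9*p + 14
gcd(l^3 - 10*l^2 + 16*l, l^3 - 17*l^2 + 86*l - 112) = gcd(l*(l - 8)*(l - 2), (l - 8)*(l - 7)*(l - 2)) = l^2 - 10*l + 16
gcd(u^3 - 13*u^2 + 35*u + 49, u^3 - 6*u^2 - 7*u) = u^2 - 6*u - 7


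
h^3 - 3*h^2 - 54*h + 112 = (h - 8)*(h - 2)*(h + 7)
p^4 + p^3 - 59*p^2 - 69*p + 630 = (p - 7)*(p - 3)*(p + 5)*(p + 6)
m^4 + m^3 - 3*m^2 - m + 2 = (m - 1)^2*(m + 1)*(m + 2)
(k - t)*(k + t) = k^2 - t^2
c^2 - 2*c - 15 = (c - 5)*(c + 3)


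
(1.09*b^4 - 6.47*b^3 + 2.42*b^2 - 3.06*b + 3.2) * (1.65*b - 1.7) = 1.7985*b^5 - 12.5285*b^4 + 14.992*b^3 - 9.163*b^2 + 10.482*b - 5.44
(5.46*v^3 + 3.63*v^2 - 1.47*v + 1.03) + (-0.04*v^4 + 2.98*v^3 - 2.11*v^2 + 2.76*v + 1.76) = -0.04*v^4 + 8.44*v^3 + 1.52*v^2 + 1.29*v + 2.79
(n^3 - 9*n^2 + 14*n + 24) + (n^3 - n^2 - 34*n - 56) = 2*n^3 - 10*n^2 - 20*n - 32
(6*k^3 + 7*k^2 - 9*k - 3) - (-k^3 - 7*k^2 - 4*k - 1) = 7*k^3 + 14*k^2 - 5*k - 2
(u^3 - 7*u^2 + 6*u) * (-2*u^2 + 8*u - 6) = -2*u^5 + 22*u^4 - 74*u^3 + 90*u^2 - 36*u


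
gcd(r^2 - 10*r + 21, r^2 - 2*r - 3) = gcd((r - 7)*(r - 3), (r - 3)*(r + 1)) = r - 3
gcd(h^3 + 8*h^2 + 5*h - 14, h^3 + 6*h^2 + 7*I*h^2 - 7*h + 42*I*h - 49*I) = h^2 + 6*h - 7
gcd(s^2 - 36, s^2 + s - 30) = s + 6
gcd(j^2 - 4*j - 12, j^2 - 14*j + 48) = j - 6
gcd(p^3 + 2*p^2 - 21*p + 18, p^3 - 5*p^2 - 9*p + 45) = p - 3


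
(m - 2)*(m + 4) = m^2 + 2*m - 8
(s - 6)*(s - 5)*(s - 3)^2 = s^4 - 17*s^3 + 105*s^2 - 279*s + 270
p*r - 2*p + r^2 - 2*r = (p + r)*(r - 2)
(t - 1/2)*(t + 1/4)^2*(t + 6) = t^4 + 6*t^3 - 3*t^2/16 - 37*t/32 - 3/16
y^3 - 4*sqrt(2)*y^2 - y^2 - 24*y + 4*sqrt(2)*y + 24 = (y - 1)*(y - 6*sqrt(2))*(y + 2*sqrt(2))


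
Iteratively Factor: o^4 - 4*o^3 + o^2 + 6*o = (o + 1)*(o^3 - 5*o^2 + 6*o) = (o - 3)*(o + 1)*(o^2 - 2*o) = (o - 3)*(o - 2)*(o + 1)*(o)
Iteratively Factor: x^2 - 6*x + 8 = (x - 2)*(x - 4)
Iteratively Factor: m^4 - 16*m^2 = (m + 4)*(m^3 - 4*m^2) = m*(m + 4)*(m^2 - 4*m) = m^2*(m + 4)*(m - 4)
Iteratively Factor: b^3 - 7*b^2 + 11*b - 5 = (b - 5)*(b^2 - 2*b + 1) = (b - 5)*(b - 1)*(b - 1)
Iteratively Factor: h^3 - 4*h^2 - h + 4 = (h + 1)*(h^2 - 5*h + 4) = (h - 4)*(h + 1)*(h - 1)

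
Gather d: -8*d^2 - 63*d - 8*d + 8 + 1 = -8*d^2 - 71*d + 9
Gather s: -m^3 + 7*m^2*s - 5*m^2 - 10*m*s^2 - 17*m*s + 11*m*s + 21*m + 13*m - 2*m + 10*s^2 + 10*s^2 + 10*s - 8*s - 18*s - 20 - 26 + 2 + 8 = -m^3 - 5*m^2 + 32*m + s^2*(20 - 10*m) + s*(7*m^2 - 6*m - 16) - 36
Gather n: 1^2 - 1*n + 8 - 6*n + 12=21 - 7*n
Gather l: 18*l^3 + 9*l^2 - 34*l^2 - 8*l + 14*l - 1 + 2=18*l^3 - 25*l^2 + 6*l + 1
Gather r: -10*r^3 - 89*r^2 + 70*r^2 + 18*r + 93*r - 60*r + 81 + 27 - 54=-10*r^3 - 19*r^2 + 51*r + 54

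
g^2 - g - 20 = (g - 5)*(g + 4)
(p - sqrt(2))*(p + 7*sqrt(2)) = p^2 + 6*sqrt(2)*p - 14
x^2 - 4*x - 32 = (x - 8)*(x + 4)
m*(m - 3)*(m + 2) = m^3 - m^2 - 6*m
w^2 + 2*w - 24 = (w - 4)*(w + 6)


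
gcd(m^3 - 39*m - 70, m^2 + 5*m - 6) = 1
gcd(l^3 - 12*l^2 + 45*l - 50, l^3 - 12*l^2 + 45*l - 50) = l^3 - 12*l^2 + 45*l - 50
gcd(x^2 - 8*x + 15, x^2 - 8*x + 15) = x^2 - 8*x + 15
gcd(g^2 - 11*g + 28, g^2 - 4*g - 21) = g - 7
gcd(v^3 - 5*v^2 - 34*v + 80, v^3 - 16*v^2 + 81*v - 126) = 1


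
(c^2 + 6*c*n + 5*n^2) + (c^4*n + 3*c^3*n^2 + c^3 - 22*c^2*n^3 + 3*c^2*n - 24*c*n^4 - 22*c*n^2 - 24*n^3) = c^4*n + 3*c^3*n^2 + c^3 - 22*c^2*n^3 + 3*c^2*n + c^2 - 24*c*n^4 - 22*c*n^2 + 6*c*n - 24*n^3 + 5*n^2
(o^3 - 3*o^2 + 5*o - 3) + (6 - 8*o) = o^3 - 3*o^2 - 3*o + 3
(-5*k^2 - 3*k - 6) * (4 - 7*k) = 35*k^3 + k^2 + 30*k - 24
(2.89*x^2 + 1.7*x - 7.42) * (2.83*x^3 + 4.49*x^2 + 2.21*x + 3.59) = 8.1787*x^5 + 17.7871*x^4 - 6.9787*x^3 - 19.1837*x^2 - 10.2952*x - 26.6378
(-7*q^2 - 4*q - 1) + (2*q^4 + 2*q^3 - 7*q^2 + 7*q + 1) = 2*q^4 + 2*q^3 - 14*q^2 + 3*q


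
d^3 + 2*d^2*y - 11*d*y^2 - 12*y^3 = (d - 3*y)*(d + y)*(d + 4*y)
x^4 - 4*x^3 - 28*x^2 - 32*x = x*(x - 8)*(x + 2)^2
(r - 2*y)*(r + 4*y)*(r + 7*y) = r^3 + 9*r^2*y + 6*r*y^2 - 56*y^3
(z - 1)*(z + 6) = z^2 + 5*z - 6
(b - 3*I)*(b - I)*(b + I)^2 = b^4 - 2*I*b^3 + 4*b^2 - 2*I*b + 3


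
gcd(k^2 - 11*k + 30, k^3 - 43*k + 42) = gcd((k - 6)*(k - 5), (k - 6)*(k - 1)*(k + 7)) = k - 6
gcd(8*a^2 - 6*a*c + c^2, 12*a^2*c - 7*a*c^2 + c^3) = 4*a - c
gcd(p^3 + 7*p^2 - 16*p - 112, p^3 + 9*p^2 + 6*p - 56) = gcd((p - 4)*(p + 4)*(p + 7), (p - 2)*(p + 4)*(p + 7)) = p^2 + 11*p + 28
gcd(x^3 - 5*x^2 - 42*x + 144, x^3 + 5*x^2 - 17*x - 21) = x - 3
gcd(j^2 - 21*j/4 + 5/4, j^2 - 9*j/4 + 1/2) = j - 1/4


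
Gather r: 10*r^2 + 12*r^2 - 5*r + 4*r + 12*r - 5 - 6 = 22*r^2 + 11*r - 11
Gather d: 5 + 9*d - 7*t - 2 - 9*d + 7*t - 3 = 0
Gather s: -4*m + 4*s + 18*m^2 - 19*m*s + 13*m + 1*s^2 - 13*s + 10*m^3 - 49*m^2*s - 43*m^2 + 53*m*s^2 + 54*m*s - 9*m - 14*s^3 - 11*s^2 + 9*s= 10*m^3 - 25*m^2 - 14*s^3 + s^2*(53*m - 10) + s*(-49*m^2 + 35*m)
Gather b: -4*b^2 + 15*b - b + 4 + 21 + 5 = -4*b^2 + 14*b + 30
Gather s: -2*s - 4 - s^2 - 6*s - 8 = -s^2 - 8*s - 12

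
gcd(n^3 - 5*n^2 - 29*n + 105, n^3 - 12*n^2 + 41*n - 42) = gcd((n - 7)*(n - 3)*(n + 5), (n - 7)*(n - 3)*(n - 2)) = n^2 - 10*n + 21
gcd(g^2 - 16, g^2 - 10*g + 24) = g - 4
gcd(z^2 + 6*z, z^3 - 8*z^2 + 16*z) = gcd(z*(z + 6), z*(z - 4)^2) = z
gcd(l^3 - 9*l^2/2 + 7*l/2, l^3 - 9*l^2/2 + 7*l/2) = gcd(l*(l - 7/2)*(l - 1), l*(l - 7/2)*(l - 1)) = l^3 - 9*l^2/2 + 7*l/2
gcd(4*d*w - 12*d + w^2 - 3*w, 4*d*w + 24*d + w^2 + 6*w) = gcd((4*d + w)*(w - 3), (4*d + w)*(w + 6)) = 4*d + w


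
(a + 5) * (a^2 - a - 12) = a^3 + 4*a^2 - 17*a - 60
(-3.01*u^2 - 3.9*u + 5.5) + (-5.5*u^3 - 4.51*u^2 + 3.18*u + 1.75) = -5.5*u^3 - 7.52*u^2 - 0.72*u + 7.25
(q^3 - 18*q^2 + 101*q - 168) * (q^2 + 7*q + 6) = q^5 - 11*q^4 - 19*q^3 + 431*q^2 - 570*q - 1008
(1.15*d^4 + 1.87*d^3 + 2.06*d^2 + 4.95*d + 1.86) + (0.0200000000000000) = 1.15*d^4 + 1.87*d^3 + 2.06*d^2 + 4.95*d + 1.88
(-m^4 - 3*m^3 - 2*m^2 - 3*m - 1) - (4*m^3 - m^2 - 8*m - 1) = -m^4 - 7*m^3 - m^2 + 5*m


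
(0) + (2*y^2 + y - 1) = 2*y^2 + y - 1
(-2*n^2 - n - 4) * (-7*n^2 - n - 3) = 14*n^4 + 9*n^3 + 35*n^2 + 7*n + 12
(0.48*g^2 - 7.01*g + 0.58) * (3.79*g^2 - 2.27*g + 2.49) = 1.8192*g^4 - 27.6575*g^3 + 19.3061*g^2 - 18.7715*g + 1.4442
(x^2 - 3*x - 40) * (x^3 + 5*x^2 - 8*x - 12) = x^5 + 2*x^4 - 63*x^3 - 188*x^2 + 356*x + 480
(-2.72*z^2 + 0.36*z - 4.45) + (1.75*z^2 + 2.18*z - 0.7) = -0.97*z^2 + 2.54*z - 5.15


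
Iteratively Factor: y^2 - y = (y - 1)*(y)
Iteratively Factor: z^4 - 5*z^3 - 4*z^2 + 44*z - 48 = (z - 2)*(z^3 - 3*z^2 - 10*z + 24) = (z - 4)*(z - 2)*(z^2 + z - 6) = (z - 4)*(z - 2)^2*(z + 3)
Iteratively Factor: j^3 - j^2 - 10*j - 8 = (j + 1)*(j^2 - 2*j - 8) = (j - 4)*(j + 1)*(j + 2)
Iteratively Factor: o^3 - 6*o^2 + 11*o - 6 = (o - 1)*(o^2 - 5*o + 6) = (o - 2)*(o - 1)*(o - 3)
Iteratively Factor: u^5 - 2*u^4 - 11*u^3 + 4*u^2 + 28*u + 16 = (u + 1)*(u^4 - 3*u^3 - 8*u^2 + 12*u + 16) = (u + 1)^2*(u^3 - 4*u^2 - 4*u + 16) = (u - 4)*(u + 1)^2*(u^2 - 4) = (u - 4)*(u - 2)*(u + 1)^2*(u + 2)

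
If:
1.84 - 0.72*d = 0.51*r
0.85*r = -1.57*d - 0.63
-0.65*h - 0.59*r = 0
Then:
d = -9.99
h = -16.08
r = 17.71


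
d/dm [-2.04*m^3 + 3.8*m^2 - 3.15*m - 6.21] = -6.12*m^2 + 7.6*m - 3.15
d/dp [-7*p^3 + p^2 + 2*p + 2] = -21*p^2 + 2*p + 2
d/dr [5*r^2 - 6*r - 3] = 10*r - 6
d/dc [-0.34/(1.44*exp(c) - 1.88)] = 0.4896*exp(c)/(1.44*exp(c) - 1.88)^2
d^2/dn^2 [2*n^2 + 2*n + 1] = 4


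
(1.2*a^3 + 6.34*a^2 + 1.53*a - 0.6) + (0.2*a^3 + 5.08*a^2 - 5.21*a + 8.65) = 1.4*a^3 + 11.42*a^2 - 3.68*a + 8.05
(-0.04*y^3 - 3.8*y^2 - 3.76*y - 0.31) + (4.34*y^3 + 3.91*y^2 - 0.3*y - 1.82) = 4.3*y^3 + 0.11*y^2 - 4.06*y - 2.13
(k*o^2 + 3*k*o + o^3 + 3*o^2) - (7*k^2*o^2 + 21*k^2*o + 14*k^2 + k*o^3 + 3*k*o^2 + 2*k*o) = -7*k^2*o^2 - 21*k^2*o - 14*k^2 - k*o^3 - 2*k*o^2 + k*o + o^3 + 3*o^2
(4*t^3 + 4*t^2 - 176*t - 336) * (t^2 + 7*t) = 4*t^5 + 32*t^4 - 148*t^3 - 1568*t^2 - 2352*t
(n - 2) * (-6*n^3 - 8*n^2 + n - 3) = -6*n^4 + 4*n^3 + 17*n^2 - 5*n + 6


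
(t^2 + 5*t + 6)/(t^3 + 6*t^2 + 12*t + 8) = (t + 3)/(t^2 + 4*t + 4)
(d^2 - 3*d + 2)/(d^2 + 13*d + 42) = (d^2 - 3*d + 2)/(d^2 + 13*d + 42)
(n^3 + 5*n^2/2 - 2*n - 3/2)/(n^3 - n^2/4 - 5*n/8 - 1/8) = 4*(n + 3)/(4*n + 1)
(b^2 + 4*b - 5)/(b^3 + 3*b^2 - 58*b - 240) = (b - 1)/(b^2 - 2*b - 48)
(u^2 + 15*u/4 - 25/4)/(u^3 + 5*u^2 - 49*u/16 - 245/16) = 4*(4*u - 5)/(16*u^2 - 49)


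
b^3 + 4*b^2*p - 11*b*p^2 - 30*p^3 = (b - 3*p)*(b + 2*p)*(b + 5*p)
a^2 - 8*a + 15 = (a - 5)*(a - 3)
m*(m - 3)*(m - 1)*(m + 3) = m^4 - m^3 - 9*m^2 + 9*m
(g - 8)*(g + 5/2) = g^2 - 11*g/2 - 20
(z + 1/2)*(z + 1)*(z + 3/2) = z^3 + 3*z^2 + 11*z/4 + 3/4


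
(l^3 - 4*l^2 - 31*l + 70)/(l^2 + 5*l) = l - 9 + 14/l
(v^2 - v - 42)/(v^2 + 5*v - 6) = (v - 7)/(v - 1)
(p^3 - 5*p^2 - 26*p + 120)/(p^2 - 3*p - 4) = (p^2 - p - 30)/(p + 1)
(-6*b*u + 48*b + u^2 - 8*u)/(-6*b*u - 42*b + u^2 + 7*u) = (u - 8)/(u + 7)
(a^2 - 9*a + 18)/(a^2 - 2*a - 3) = (a - 6)/(a + 1)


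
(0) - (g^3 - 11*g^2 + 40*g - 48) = -g^3 + 11*g^2 - 40*g + 48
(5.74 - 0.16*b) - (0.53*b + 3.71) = 2.03 - 0.69*b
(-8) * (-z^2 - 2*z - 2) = 8*z^2 + 16*z + 16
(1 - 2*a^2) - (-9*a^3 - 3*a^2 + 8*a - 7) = 9*a^3 + a^2 - 8*a + 8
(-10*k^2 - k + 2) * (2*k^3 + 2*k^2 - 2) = -20*k^5 - 22*k^4 + 2*k^3 + 24*k^2 + 2*k - 4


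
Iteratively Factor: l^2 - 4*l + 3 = (l - 1)*(l - 3)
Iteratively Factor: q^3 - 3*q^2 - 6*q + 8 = (q - 1)*(q^2 - 2*q - 8) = (q - 4)*(q - 1)*(q + 2)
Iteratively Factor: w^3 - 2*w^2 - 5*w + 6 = (w + 2)*(w^2 - 4*w + 3) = (w - 1)*(w + 2)*(w - 3)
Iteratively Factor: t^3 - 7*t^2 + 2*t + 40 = (t + 2)*(t^2 - 9*t + 20) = (t - 5)*(t + 2)*(t - 4)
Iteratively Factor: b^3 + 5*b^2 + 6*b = (b)*(b^2 + 5*b + 6) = b*(b + 2)*(b + 3)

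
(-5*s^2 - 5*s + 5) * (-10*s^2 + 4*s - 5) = 50*s^4 + 30*s^3 - 45*s^2 + 45*s - 25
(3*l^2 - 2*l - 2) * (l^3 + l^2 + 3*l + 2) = 3*l^5 + l^4 + 5*l^3 - 2*l^2 - 10*l - 4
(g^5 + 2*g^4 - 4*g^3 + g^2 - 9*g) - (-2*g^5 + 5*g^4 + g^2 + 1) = 3*g^5 - 3*g^4 - 4*g^3 - 9*g - 1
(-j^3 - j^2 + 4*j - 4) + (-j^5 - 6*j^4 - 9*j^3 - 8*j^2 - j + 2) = -j^5 - 6*j^4 - 10*j^3 - 9*j^2 + 3*j - 2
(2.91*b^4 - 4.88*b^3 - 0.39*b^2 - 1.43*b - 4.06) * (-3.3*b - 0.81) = -9.603*b^5 + 13.7469*b^4 + 5.2398*b^3 + 5.0349*b^2 + 14.5563*b + 3.2886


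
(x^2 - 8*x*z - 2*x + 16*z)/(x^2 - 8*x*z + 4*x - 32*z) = (x - 2)/(x + 4)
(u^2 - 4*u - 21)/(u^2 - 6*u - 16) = (-u^2 + 4*u + 21)/(-u^2 + 6*u + 16)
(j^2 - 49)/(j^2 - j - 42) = (j + 7)/(j + 6)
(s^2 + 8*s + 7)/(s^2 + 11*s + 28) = (s + 1)/(s + 4)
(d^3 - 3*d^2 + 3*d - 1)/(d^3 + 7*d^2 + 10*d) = (d^3 - 3*d^2 + 3*d - 1)/(d*(d^2 + 7*d + 10))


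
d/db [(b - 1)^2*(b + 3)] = (b - 1)*(3*b + 5)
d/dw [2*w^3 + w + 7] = 6*w^2 + 1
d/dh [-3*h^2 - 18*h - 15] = -6*h - 18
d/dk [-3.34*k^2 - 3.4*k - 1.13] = -6.68*k - 3.4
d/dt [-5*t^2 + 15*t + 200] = 15 - 10*t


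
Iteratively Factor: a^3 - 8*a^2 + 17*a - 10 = (a - 2)*(a^2 - 6*a + 5) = (a - 5)*(a - 2)*(a - 1)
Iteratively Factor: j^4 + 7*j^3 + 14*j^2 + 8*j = (j + 2)*(j^3 + 5*j^2 + 4*j) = (j + 1)*(j + 2)*(j^2 + 4*j) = (j + 1)*(j + 2)*(j + 4)*(j)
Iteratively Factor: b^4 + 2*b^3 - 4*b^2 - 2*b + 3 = (b + 3)*(b^3 - b^2 - b + 1) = (b - 1)*(b + 3)*(b^2 - 1) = (b - 1)*(b + 1)*(b + 3)*(b - 1)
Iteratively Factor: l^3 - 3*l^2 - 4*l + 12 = (l + 2)*(l^2 - 5*l + 6) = (l - 2)*(l + 2)*(l - 3)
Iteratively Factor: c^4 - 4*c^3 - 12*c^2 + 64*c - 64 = (c - 4)*(c^3 - 12*c + 16) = (c - 4)*(c - 2)*(c^2 + 2*c - 8) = (c - 4)*(c - 2)^2*(c + 4)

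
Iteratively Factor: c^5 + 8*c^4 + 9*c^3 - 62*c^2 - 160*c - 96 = (c + 2)*(c^4 + 6*c^3 - 3*c^2 - 56*c - 48) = (c + 2)*(c + 4)*(c^3 + 2*c^2 - 11*c - 12) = (c - 3)*(c + 2)*(c + 4)*(c^2 + 5*c + 4) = (c - 3)*(c + 2)*(c + 4)^2*(c + 1)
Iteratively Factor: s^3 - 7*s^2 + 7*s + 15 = (s - 3)*(s^2 - 4*s - 5) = (s - 5)*(s - 3)*(s + 1)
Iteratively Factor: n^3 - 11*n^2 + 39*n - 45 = (n - 5)*(n^2 - 6*n + 9) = (n - 5)*(n - 3)*(n - 3)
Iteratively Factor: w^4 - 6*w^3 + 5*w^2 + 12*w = (w - 4)*(w^3 - 2*w^2 - 3*w) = w*(w - 4)*(w^2 - 2*w - 3) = w*(w - 4)*(w - 3)*(w + 1)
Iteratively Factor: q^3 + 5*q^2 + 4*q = (q)*(q^2 + 5*q + 4) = q*(q + 1)*(q + 4)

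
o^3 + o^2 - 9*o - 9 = (o - 3)*(o + 1)*(o + 3)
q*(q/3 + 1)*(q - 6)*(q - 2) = q^4/3 - 5*q^3/3 - 4*q^2 + 12*q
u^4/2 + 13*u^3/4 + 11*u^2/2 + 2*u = u*(u/2 + 1)*(u + 1/2)*(u + 4)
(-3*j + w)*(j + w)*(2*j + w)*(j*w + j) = -6*j^4*w - 6*j^4 - 7*j^3*w^2 - 7*j^3*w + j*w^4 + j*w^3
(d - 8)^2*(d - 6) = d^3 - 22*d^2 + 160*d - 384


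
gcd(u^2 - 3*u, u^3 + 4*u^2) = u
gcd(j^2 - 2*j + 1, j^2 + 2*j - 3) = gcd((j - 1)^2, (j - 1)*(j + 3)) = j - 1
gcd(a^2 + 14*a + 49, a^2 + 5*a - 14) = a + 7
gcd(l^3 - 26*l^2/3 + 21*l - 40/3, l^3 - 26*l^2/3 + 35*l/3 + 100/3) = l - 5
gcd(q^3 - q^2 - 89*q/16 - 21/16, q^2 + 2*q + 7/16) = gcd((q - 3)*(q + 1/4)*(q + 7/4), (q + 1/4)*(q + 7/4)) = q^2 + 2*q + 7/16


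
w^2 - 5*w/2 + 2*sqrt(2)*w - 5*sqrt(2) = (w - 5/2)*(w + 2*sqrt(2))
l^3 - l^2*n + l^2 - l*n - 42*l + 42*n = (l - 6)*(l + 7)*(l - n)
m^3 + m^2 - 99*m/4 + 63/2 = (m - 7/2)*(m - 3/2)*(m + 6)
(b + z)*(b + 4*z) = b^2 + 5*b*z + 4*z^2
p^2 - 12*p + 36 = (p - 6)^2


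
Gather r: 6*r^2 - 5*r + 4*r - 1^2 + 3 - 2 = 6*r^2 - r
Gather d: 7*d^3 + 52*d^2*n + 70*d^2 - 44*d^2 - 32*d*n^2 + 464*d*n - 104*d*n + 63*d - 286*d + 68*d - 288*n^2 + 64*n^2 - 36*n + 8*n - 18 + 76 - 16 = 7*d^3 + d^2*(52*n + 26) + d*(-32*n^2 + 360*n - 155) - 224*n^2 - 28*n + 42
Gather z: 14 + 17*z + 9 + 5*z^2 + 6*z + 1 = 5*z^2 + 23*z + 24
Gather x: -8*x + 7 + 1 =8 - 8*x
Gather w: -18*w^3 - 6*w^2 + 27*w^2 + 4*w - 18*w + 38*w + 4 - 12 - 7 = -18*w^3 + 21*w^2 + 24*w - 15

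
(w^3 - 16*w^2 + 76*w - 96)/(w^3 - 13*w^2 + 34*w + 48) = (w - 2)/(w + 1)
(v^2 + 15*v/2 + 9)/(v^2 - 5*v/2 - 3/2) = (2*v^2 + 15*v + 18)/(2*v^2 - 5*v - 3)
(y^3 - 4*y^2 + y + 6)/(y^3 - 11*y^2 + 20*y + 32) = (y^2 - 5*y + 6)/(y^2 - 12*y + 32)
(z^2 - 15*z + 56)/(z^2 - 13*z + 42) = (z - 8)/(z - 6)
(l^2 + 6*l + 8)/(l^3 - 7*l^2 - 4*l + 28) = (l + 4)/(l^2 - 9*l + 14)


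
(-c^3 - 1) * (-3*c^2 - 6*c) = 3*c^5 + 6*c^4 + 3*c^2 + 6*c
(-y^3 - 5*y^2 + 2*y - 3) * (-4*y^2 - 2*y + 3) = 4*y^5 + 22*y^4 - y^3 - 7*y^2 + 12*y - 9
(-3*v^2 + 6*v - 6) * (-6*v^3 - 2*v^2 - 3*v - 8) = 18*v^5 - 30*v^4 + 33*v^3 + 18*v^2 - 30*v + 48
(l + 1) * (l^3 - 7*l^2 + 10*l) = l^4 - 6*l^3 + 3*l^2 + 10*l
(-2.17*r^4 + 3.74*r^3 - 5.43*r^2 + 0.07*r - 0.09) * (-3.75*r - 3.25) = 8.1375*r^5 - 6.9725*r^4 + 8.2075*r^3 + 17.385*r^2 + 0.11*r + 0.2925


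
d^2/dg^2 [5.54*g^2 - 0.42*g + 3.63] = 11.0800000000000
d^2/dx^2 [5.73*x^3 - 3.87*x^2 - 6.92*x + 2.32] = 34.38*x - 7.74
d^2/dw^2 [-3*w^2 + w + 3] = -6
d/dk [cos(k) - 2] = -sin(k)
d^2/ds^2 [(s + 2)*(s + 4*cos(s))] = -4*(s + 2)*cos(s) - 8*sin(s) + 2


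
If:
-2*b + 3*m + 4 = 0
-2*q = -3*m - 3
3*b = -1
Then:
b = -1/3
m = -14/9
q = -5/6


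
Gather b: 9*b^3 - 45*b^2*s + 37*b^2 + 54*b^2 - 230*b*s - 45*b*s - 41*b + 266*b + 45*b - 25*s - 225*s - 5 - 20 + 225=9*b^3 + b^2*(91 - 45*s) + b*(270 - 275*s) - 250*s + 200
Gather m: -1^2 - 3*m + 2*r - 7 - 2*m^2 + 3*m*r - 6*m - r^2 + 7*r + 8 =-2*m^2 + m*(3*r - 9) - r^2 + 9*r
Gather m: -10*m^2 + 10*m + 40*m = -10*m^2 + 50*m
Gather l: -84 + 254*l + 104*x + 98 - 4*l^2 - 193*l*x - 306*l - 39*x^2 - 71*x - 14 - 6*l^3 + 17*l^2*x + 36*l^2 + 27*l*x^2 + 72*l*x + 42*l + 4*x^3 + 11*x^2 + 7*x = -6*l^3 + l^2*(17*x + 32) + l*(27*x^2 - 121*x - 10) + 4*x^3 - 28*x^2 + 40*x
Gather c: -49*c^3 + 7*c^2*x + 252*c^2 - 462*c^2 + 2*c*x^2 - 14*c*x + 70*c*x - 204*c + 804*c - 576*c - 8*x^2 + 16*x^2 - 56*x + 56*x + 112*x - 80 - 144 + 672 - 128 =-49*c^3 + c^2*(7*x - 210) + c*(2*x^2 + 56*x + 24) + 8*x^2 + 112*x + 320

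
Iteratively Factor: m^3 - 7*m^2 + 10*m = (m - 5)*(m^2 - 2*m) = m*(m - 5)*(m - 2)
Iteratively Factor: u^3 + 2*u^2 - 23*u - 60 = (u - 5)*(u^2 + 7*u + 12) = (u - 5)*(u + 4)*(u + 3)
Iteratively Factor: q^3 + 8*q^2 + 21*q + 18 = (q + 3)*(q^2 + 5*q + 6) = (q + 3)^2*(q + 2)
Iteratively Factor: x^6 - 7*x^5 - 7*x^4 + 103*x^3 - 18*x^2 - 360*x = (x)*(x^5 - 7*x^4 - 7*x^3 + 103*x^2 - 18*x - 360) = x*(x + 3)*(x^4 - 10*x^3 + 23*x^2 + 34*x - 120) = x*(x - 4)*(x + 3)*(x^3 - 6*x^2 - x + 30) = x*(x - 5)*(x - 4)*(x + 3)*(x^2 - x - 6) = x*(x - 5)*(x - 4)*(x + 2)*(x + 3)*(x - 3)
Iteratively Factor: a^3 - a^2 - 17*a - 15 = (a - 5)*(a^2 + 4*a + 3) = (a - 5)*(a + 3)*(a + 1)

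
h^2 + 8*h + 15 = (h + 3)*(h + 5)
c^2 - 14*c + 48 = (c - 8)*(c - 6)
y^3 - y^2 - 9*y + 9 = (y - 3)*(y - 1)*(y + 3)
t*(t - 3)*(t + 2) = t^3 - t^2 - 6*t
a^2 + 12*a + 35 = (a + 5)*(a + 7)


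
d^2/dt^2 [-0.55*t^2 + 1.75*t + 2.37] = -1.10000000000000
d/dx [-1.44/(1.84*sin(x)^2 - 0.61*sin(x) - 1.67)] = (5.2992*sin(x) - 0.8784)*cos(x)/(-1.84*sin(x)^2 + 0.61*sin(x) + 1.67)^2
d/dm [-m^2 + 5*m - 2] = 5 - 2*m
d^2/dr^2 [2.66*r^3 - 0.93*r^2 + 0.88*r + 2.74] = 15.96*r - 1.86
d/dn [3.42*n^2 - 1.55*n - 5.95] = 6.84*n - 1.55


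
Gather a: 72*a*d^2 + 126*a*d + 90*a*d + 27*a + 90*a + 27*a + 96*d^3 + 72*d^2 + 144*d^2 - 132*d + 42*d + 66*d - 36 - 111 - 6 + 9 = a*(72*d^2 + 216*d + 144) + 96*d^3 + 216*d^2 - 24*d - 144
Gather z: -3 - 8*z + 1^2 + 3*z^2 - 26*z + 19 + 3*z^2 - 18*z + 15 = 6*z^2 - 52*z + 32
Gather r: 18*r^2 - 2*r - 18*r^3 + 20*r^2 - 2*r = -18*r^3 + 38*r^2 - 4*r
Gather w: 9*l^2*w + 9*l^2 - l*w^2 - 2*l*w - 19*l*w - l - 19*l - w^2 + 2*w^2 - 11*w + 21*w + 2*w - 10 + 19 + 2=9*l^2 - 20*l + w^2*(1 - l) + w*(9*l^2 - 21*l + 12) + 11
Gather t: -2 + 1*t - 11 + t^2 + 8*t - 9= t^2 + 9*t - 22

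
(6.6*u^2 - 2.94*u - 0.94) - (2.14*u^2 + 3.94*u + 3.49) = 4.46*u^2 - 6.88*u - 4.43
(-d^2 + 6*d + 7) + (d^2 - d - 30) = 5*d - 23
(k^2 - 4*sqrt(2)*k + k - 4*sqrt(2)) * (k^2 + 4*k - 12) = k^4 - 4*sqrt(2)*k^3 + 5*k^3 - 20*sqrt(2)*k^2 - 8*k^2 - 12*k + 32*sqrt(2)*k + 48*sqrt(2)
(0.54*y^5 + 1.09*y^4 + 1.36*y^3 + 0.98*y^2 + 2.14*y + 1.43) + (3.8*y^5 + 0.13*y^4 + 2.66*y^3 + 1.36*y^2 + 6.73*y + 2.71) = 4.34*y^5 + 1.22*y^4 + 4.02*y^3 + 2.34*y^2 + 8.87*y + 4.14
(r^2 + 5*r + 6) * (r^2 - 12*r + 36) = r^4 - 7*r^3 - 18*r^2 + 108*r + 216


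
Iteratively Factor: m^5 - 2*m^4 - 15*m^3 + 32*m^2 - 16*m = (m - 4)*(m^4 + 2*m^3 - 7*m^2 + 4*m) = m*(m - 4)*(m^3 + 2*m^2 - 7*m + 4) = m*(m - 4)*(m - 1)*(m^2 + 3*m - 4) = m*(m - 4)*(m - 1)^2*(m + 4)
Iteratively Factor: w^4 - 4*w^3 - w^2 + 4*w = (w - 1)*(w^3 - 3*w^2 - 4*w) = (w - 4)*(w - 1)*(w^2 + w) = w*(w - 4)*(w - 1)*(w + 1)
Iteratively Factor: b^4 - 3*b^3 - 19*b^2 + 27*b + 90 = (b + 2)*(b^3 - 5*b^2 - 9*b + 45) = (b + 2)*(b + 3)*(b^2 - 8*b + 15) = (b - 3)*(b + 2)*(b + 3)*(b - 5)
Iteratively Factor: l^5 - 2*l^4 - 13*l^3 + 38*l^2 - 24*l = (l - 3)*(l^4 + l^3 - 10*l^2 + 8*l) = (l - 3)*(l + 4)*(l^3 - 3*l^2 + 2*l) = (l - 3)*(l - 2)*(l + 4)*(l^2 - l) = (l - 3)*(l - 2)*(l - 1)*(l + 4)*(l)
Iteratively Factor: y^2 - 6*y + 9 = (y - 3)*(y - 3)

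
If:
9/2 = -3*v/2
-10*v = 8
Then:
No Solution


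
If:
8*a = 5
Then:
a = 5/8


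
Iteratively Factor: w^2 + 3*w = (w)*(w + 3)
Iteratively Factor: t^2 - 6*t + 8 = (t - 2)*(t - 4)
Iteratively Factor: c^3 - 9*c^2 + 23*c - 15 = (c - 5)*(c^2 - 4*c + 3) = (c - 5)*(c - 1)*(c - 3)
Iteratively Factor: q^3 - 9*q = (q + 3)*(q^2 - 3*q) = (q - 3)*(q + 3)*(q)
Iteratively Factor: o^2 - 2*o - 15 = (o + 3)*(o - 5)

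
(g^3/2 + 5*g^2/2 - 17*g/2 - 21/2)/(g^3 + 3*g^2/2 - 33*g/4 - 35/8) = 4*(g^3 + 5*g^2 - 17*g - 21)/(8*g^3 + 12*g^2 - 66*g - 35)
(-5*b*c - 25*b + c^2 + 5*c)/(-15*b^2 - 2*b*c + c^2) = (c + 5)/(3*b + c)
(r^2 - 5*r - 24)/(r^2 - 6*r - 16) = (r + 3)/(r + 2)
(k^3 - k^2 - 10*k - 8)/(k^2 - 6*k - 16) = (k^2 - 3*k - 4)/(k - 8)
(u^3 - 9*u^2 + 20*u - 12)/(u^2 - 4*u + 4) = (u^2 - 7*u + 6)/(u - 2)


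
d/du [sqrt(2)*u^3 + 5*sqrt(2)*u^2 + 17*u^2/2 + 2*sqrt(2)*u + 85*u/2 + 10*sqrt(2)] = 3*sqrt(2)*u^2 + 10*sqrt(2)*u + 17*u + 2*sqrt(2) + 85/2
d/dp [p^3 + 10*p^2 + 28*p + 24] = 3*p^2 + 20*p + 28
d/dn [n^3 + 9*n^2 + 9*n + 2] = 3*n^2 + 18*n + 9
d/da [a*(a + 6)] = 2*a + 6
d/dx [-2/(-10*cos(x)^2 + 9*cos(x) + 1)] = 2*(20*cos(x) - 9)*sin(x)/(-10*cos(x)^2 + 9*cos(x) + 1)^2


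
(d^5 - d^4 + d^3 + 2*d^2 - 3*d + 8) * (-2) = -2*d^5 + 2*d^4 - 2*d^3 - 4*d^2 + 6*d - 16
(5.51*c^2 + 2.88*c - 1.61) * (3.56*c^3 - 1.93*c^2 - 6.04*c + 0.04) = 19.6156*c^5 - 0.381499999999999*c^4 - 44.5704*c^3 - 14.0675*c^2 + 9.8396*c - 0.0644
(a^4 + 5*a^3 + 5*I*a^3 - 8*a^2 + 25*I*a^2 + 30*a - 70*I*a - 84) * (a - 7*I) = a^5 + 5*a^4 - 2*I*a^4 + 27*a^3 - 10*I*a^3 + 205*a^2 - 14*I*a^2 - 574*a - 210*I*a + 588*I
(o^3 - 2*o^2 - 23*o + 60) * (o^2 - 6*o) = o^5 - 8*o^4 - 11*o^3 + 198*o^2 - 360*o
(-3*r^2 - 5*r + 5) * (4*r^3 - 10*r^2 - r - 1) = -12*r^5 + 10*r^4 + 73*r^3 - 42*r^2 - 5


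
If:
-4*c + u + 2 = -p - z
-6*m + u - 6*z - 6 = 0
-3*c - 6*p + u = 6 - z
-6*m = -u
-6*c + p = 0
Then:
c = -8/41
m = -25/246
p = -48/41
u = -25/41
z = -1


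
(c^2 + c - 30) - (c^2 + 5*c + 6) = -4*c - 36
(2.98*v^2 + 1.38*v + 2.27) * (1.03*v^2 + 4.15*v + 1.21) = 3.0694*v^4 + 13.7884*v^3 + 11.6709*v^2 + 11.0903*v + 2.7467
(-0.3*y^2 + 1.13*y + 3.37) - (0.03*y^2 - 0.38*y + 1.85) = -0.33*y^2 + 1.51*y + 1.52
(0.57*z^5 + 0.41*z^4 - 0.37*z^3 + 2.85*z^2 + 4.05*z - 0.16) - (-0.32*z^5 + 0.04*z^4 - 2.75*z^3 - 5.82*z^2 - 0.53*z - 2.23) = 0.89*z^5 + 0.37*z^4 + 2.38*z^3 + 8.67*z^2 + 4.58*z + 2.07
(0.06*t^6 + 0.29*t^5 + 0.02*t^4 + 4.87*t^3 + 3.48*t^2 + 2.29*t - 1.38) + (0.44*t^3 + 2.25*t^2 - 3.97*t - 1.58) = 0.06*t^6 + 0.29*t^5 + 0.02*t^4 + 5.31*t^3 + 5.73*t^2 - 1.68*t - 2.96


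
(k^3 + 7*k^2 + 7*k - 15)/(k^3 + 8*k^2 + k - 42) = (k^2 + 4*k - 5)/(k^2 + 5*k - 14)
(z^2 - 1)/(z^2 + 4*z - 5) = (z + 1)/(z + 5)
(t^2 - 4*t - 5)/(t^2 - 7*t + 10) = (t + 1)/(t - 2)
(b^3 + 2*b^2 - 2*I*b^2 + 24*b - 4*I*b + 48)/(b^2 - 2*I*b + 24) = b + 2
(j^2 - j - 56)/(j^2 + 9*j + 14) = (j - 8)/(j + 2)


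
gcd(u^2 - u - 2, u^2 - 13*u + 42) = 1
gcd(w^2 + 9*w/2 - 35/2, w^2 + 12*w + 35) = w + 7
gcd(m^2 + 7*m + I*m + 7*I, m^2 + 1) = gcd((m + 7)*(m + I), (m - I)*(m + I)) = m + I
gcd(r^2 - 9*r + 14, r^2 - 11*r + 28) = r - 7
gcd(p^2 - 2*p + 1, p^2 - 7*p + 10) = 1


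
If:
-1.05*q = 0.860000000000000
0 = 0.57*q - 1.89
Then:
No Solution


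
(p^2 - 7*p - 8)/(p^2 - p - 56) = (p + 1)/(p + 7)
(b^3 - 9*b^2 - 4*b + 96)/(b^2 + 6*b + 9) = (b^2 - 12*b + 32)/(b + 3)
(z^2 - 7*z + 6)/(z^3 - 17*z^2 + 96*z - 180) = (z - 1)/(z^2 - 11*z + 30)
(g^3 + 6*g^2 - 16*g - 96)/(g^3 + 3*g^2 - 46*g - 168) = (g - 4)/(g - 7)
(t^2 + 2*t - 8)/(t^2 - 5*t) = (t^2 + 2*t - 8)/(t*(t - 5))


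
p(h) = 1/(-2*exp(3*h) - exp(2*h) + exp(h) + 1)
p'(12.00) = 0.00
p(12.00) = 0.00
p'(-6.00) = 0.00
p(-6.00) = 1.00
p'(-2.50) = -0.06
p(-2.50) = 0.93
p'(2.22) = 0.00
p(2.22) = -0.00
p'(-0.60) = 1.24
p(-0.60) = 1.09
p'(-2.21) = -0.06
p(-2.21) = 0.91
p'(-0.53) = 1.91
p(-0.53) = 1.20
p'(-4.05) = -0.02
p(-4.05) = 0.98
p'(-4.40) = -0.01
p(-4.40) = 0.99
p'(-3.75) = -0.02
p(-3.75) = 0.98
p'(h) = (6*exp(3*h) + 2*exp(2*h) - exp(h))/(-2*exp(3*h) - exp(2*h) + exp(h) + 1)^2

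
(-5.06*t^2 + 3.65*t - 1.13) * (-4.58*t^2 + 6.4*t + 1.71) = 23.1748*t^4 - 49.101*t^3 + 19.8828*t^2 - 0.9905*t - 1.9323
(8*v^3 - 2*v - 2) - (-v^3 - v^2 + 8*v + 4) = 9*v^3 + v^2 - 10*v - 6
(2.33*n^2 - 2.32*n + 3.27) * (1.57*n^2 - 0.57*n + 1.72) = 3.6581*n^4 - 4.9705*n^3 + 10.4639*n^2 - 5.8543*n + 5.6244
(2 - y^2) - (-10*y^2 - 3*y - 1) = 9*y^2 + 3*y + 3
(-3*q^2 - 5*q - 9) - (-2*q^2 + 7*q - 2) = -q^2 - 12*q - 7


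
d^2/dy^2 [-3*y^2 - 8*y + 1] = -6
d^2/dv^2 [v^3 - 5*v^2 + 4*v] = 6*v - 10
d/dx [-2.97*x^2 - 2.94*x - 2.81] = -5.94*x - 2.94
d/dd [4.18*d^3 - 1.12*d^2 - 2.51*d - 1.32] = 12.54*d^2 - 2.24*d - 2.51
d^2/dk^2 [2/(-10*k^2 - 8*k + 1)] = 8*(50*k^2 + 40*k - 8*(5*k + 2)^2 - 5)/(10*k^2 + 8*k - 1)^3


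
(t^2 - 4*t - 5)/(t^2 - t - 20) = (t + 1)/(t + 4)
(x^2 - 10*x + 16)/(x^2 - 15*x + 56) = (x - 2)/(x - 7)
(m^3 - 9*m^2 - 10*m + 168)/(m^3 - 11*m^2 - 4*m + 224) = (m - 6)/(m - 8)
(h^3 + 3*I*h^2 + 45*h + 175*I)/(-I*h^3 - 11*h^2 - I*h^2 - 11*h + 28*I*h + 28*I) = (I*h^2 - 10*h - 25*I)/(h^2 + h*(1 - 4*I) - 4*I)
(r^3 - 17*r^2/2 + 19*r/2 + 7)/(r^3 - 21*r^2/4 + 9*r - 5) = 2*(2*r^2 - 13*r - 7)/(4*r^2 - 13*r + 10)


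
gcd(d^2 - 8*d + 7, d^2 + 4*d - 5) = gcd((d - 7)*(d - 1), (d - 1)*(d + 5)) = d - 1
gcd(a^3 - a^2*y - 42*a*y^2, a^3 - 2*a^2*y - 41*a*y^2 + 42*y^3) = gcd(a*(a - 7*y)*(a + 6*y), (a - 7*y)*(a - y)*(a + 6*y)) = -a^2 + a*y + 42*y^2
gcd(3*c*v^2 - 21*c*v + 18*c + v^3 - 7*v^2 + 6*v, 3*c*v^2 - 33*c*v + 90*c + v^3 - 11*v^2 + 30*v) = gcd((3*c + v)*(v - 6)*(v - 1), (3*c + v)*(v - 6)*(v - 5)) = 3*c*v - 18*c + v^2 - 6*v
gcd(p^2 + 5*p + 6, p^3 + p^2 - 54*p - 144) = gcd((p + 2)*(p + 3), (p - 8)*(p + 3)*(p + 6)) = p + 3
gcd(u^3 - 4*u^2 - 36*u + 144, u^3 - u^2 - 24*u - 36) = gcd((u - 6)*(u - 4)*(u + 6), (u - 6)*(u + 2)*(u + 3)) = u - 6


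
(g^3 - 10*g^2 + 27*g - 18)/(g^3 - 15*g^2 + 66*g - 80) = (g^3 - 10*g^2 + 27*g - 18)/(g^3 - 15*g^2 + 66*g - 80)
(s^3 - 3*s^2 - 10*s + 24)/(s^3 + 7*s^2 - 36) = (s - 4)/(s + 6)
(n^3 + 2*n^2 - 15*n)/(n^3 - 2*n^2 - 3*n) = (n + 5)/(n + 1)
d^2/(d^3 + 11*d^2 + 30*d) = d/(d^2 + 11*d + 30)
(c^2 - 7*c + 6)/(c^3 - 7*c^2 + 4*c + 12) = (c - 1)/(c^2 - c - 2)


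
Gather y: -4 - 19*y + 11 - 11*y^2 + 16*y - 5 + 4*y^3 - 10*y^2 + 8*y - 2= 4*y^3 - 21*y^2 + 5*y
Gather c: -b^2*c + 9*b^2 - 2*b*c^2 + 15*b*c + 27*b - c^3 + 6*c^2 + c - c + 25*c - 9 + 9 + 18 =9*b^2 + 27*b - c^3 + c^2*(6 - 2*b) + c*(-b^2 + 15*b + 25) + 18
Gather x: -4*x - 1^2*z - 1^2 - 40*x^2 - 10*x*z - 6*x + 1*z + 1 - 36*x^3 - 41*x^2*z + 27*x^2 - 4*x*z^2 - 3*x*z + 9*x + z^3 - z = -36*x^3 + x^2*(-41*z - 13) + x*(-4*z^2 - 13*z - 1) + z^3 - z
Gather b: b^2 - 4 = b^2 - 4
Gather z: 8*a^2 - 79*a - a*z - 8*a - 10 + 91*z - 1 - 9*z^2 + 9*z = 8*a^2 - 87*a - 9*z^2 + z*(100 - a) - 11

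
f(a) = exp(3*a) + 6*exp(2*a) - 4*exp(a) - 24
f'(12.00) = 12934012510160124.64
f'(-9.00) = 0.00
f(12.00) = 4311390481196931.12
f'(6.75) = 1877642906.80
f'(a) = 3*exp(3*a) + 12*exp(2*a) - 4*exp(a)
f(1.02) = 32.38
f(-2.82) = -24.22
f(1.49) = 163.74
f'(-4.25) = -0.05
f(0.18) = -18.47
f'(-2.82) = -0.20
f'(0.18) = 17.56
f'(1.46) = 444.79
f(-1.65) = -24.54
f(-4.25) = -24.06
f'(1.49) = 480.58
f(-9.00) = -24.00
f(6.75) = 627337500.18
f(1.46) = 149.86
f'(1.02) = 145.18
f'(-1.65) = -0.30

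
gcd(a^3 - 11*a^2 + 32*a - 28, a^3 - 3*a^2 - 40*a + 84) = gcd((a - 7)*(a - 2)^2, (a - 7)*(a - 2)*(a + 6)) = a^2 - 9*a + 14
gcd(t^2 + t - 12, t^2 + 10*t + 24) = t + 4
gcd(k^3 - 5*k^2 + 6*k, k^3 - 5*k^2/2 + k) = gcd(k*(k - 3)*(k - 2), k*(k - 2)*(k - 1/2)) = k^2 - 2*k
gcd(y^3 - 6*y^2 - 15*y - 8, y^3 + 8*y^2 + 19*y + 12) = y + 1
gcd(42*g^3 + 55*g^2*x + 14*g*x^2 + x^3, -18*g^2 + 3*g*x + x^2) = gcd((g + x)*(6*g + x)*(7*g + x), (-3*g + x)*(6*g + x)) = 6*g + x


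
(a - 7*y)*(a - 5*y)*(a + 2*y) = a^3 - 10*a^2*y + 11*a*y^2 + 70*y^3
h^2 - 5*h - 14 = (h - 7)*(h + 2)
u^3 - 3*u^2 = u^2*(u - 3)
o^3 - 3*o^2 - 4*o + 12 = (o - 3)*(o - 2)*(o + 2)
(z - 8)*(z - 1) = z^2 - 9*z + 8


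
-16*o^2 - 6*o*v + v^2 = (-8*o + v)*(2*o + v)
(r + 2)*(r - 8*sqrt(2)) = r^2 - 8*sqrt(2)*r + 2*r - 16*sqrt(2)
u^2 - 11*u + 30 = (u - 6)*(u - 5)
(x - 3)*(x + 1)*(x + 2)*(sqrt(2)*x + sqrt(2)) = sqrt(2)*x^4 + sqrt(2)*x^3 - 7*sqrt(2)*x^2 - 13*sqrt(2)*x - 6*sqrt(2)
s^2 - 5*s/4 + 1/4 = (s - 1)*(s - 1/4)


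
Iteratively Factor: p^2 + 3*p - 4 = (p + 4)*(p - 1)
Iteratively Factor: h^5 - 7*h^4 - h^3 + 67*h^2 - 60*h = (h - 1)*(h^4 - 6*h^3 - 7*h^2 + 60*h) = (h - 4)*(h - 1)*(h^3 - 2*h^2 - 15*h) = h*(h - 4)*(h - 1)*(h^2 - 2*h - 15) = h*(h - 4)*(h - 1)*(h + 3)*(h - 5)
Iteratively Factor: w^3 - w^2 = (w)*(w^2 - w) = w^2*(w - 1)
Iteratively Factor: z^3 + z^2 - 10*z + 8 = (z + 4)*(z^2 - 3*z + 2) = (z - 2)*(z + 4)*(z - 1)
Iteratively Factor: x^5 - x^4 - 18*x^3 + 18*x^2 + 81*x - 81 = (x - 1)*(x^4 - 18*x^2 + 81) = (x - 3)*(x - 1)*(x^3 + 3*x^2 - 9*x - 27) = (x - 3)*(x - 1)*(x + 3)*(x^2 - 9) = (x - 3)*(x - 1)*(x + 3)^2*(x - 3)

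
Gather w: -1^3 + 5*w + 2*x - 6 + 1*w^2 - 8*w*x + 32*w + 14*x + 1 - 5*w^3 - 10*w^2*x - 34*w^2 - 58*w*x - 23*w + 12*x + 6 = -5*w^3 + w^2*(-10*x - 33) + w*(14 - 66*x) + 28*x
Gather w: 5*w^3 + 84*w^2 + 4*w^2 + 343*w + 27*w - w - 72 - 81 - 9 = 5*w^3 + 88*w^2 + 369*w - 162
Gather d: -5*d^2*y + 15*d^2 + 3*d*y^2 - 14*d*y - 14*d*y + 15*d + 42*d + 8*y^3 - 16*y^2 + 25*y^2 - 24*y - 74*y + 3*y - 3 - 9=d^2*(15 - 5*y) + d*(3*y^2 - 28*y + 57) + 8*y^3 + 9*y^2 - 95*y - 12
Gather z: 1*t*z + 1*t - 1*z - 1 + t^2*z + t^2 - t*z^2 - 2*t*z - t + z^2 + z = t^2 + z^2*(1 - t) + z*(t^2 - t) - 1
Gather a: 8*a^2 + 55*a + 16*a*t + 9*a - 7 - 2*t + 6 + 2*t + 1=8*a^2 + a*(16*t + 64)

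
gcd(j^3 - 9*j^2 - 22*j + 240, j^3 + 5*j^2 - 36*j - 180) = j^2 - j - 30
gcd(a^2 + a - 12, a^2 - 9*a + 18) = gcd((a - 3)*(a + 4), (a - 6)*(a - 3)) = a - 3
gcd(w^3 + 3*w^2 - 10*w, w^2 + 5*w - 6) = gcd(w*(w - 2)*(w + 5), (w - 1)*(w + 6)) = 1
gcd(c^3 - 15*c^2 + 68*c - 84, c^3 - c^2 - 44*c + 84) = c^2 - 8*c + 12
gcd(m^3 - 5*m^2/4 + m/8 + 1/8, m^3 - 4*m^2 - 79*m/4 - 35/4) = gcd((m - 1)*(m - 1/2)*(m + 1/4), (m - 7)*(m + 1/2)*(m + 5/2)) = 1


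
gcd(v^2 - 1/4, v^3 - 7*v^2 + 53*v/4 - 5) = v - 1/2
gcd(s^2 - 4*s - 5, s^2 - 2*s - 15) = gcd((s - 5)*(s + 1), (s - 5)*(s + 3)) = s - 5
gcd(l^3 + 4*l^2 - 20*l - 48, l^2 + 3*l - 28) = l - 4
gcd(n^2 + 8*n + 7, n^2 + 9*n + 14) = n + 7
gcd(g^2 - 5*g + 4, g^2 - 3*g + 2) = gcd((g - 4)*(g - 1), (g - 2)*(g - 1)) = g - 1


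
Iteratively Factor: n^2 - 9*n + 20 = (n - 5)*(n - 4)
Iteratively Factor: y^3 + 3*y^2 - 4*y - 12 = (y + 2)*(y^2 + y - 6) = (y - 2)*(y + 2)*(y + 3)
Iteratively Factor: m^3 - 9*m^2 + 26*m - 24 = (m - 3)*(m^2 - 6*m + 8) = (m - 3)*(m - 2)*(m - 4)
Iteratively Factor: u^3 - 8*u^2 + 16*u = (u - 4)*(u^2 - 4*u) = u*(u - 4)*(u - 4)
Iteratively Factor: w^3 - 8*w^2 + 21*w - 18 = (w - 3)*(w^2 - 5*w + 6) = (w - 3)*(w - 2)*(w - 3)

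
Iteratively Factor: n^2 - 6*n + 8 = (n - 4)*(n - 2)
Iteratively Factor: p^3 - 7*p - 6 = (p + 2)*(p^2 - 2*p - 3) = (p + 1)*(p + 2)*(p - 3)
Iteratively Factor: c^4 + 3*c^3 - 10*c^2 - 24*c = (c)*(c^3 + 3*c^2 - 10*c - 24) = c*(c - 3)*(c^2 + 6*c + 8) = c*(c - 3)*(c + 2)*(c + 4)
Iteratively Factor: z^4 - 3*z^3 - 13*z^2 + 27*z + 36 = (z - 3)*(z^3 - 13*z - 12) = (z - 4)*(z - 3)*(z^2 + 4*z + 3) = (z - 4)*(z - 3)*(z + 1)*(z + 3)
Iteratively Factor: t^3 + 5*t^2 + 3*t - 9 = (t + 3)*(t^2 + 2*t - 3) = (t + 3)^2*(t - 1)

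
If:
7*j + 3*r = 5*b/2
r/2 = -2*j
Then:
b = r/2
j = -r/4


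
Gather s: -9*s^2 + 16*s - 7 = -9*s^2 + 16*s - 7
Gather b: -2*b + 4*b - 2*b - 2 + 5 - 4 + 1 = 0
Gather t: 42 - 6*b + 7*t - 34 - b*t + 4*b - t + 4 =-2*b + t*(6 - b) + 12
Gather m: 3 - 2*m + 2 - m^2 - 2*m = -m^2 - 4*m + 5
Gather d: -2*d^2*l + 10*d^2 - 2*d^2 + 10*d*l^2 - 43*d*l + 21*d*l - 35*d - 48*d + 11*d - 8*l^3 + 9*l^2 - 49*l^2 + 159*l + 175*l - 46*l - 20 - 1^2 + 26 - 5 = d^2*(8 - 2*l) + d*(10*l^2 - 22*l - 72) - 8*l^3 - 40*l^2 + 288*l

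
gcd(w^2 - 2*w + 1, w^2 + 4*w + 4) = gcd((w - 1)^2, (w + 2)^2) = 1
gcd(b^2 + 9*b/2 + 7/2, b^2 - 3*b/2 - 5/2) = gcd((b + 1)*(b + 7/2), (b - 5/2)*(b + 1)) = b + 1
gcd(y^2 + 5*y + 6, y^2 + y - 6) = y + 3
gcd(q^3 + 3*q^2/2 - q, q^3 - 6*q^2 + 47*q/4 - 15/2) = 1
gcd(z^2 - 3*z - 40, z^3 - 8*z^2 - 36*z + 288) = z - 8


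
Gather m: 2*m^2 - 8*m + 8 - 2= 2*m^2 - 8*m + 6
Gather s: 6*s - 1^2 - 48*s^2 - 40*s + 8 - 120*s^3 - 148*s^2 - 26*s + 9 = -120*s^3 - 196*s^2 - 60*s + 16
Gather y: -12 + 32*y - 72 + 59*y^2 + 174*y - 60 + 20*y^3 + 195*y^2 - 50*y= 20*y^3 + 254*y^2 + 156*y - 144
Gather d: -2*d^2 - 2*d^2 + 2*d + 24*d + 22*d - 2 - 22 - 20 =-4*d^2 + 48*d - 44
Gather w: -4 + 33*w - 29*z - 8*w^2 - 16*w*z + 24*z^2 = -8*w^2 + w*(33 - 16*z) + 24*z^2 - 29*z - 4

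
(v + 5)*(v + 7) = v^2 + 12*v + 35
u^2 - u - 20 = (u - 5)*(u + 4)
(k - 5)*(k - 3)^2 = k^3 - 11*k^2 + 39*k - 45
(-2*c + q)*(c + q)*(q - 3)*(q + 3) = -2*c^2*q^2 + 18*c^2 - c*q^3 + 9*c*q + q^4 - 9*q^2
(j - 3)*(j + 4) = j^2 + j - 12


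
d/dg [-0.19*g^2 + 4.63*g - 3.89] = 4.63 - 0.38*g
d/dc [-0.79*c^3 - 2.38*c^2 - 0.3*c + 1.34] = -2.37*c^2 - 4.76*c - 0.3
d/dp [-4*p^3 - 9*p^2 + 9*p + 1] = -12*p^2 - 18*p + 9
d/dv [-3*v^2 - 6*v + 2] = -6*v - 6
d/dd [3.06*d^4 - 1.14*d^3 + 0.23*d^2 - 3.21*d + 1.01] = 12.24*d^3 - 3.42*d^2 + 0.46*d - 3.21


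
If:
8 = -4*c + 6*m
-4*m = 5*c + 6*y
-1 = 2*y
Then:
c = -7/23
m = 26/23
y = -1/2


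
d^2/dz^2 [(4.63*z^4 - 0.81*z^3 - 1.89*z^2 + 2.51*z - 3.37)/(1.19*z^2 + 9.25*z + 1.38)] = (13.113086*z^6 + 305.78835*z^5 + 2422.546566*z^4 + 858.397486*z^3 + 33.7595700000001*z^2 - 256.558566*z - 636.901754)/(1.685159*z^6 + 39.296775*z^5 + 311.320779*z^4 + 882.595225*z^3 + 361.027458*z^2 + 52.8471*z + 2.628072)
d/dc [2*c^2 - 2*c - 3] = 4*c - 2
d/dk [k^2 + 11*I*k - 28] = 2*k + 11*I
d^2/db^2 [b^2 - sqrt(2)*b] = 2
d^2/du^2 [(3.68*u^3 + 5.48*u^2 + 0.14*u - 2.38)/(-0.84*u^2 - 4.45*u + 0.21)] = (-3.5527136788005e-15*u^5 - 106.273792*u^3 + 24.909696*u^2 + 52.256736*u + 94.354568)/(0.592704*u^6 + 9.41976*u^5 + 49.457772*u^4 + 83.411245*u^3 - 12.364443*u^2 + 0.588735*u - 0.009261)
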